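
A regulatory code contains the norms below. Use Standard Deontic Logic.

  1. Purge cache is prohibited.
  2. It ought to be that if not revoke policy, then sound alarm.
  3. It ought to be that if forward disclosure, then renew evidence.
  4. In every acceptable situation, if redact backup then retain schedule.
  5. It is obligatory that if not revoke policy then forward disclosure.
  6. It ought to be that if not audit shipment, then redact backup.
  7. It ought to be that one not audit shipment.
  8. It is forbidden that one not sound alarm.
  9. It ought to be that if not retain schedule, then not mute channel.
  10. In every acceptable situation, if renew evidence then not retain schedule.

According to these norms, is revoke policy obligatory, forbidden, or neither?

From premise 7 we have O(¬audit_shipment).
Applying K to premise 6 (O(¬audit_shipment → redact_backup)) and O(¬audit_shipment) yields O(redact_backup).
Premise 4 is O(redact_backup → retain_schedule); since O(redact_backup), deontic closure gives O(retain_schedule).
Premise 10 is O(renew_evidence → ¬retain_schedule); contrapositively O(retain_schedule → ¬renew_evidence). Since O(retain_schedule) holds, K gives O(¬renew_evidence).
Premise 3, O(forward_disclosure → renew_evidence), contraposes to O(¬renew_evidence → ¬forward_disclosure); with O(¬renew_evidence) we get O(¬forward_disclosure).
Premise 5, O(¬revoke_policy → forward_disclosure), contraposes to O(¬forward_disclosure → revoke_policy); with O(¬forward_disclosure) we get O(revoke_policy).
Premises 1, 2, 8, 9 do not contribute to this derivation.
Hence revoke_policy is obligatory.

Obligatory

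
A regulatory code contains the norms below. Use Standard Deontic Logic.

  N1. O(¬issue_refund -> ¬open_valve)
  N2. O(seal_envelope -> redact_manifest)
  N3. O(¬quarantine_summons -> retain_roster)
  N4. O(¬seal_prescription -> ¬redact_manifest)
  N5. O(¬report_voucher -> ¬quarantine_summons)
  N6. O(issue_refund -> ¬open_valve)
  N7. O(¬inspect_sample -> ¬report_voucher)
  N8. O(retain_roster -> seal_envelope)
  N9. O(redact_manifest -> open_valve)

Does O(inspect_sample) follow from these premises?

Premises 1 and 6 cover both cases: O(¬issue_refund -> ¬open_valve) and O(issue_refund -> ¬open_valve). Since ¬issue_refund ∨ issue_refund is a tautology, O(¬open_valve) follows.
Premise 9, O(redact_manifest -> open_valve), contraposes to O(¬open_valve -> ¬redact_manifest); with O(¬open_valve) we get O(¬redact_manifest).
Premise 2 is O(seal_envelope -> redact_manifest); contrapositively O(¬redact_manifest -> ¬seal_envelope). Since O(¬redact_manifest) holds, K gives O(¬seal_envelope).
Premise 8, O(retain_roster -> seal_envelope), contraposes to O(¬seal_envelope -> ¬retain_roster); with O(¬seal_envelope) we get O(¬retain_roster).
Premise 3 is O(¬quarantine_summons -> retain_roster); contrapositively O(¬retain_roster -> quarantine_summons). Since O(¬retain_roster) holds, K gives O(quarantine_summons).
The contrapositive of premise 5 (O(¬report_voucher -> ¬quarantine_summons)) is O(quarantine_summons -> report_voucher), and O(quarantine_summons) is already established, so O(report_voucher).
The contrapositive of premise 7 (O(¬inspect_sample -> ¬report_voucher)) is O(report_voucher -> inspect_sample), and O(report_voucher) is already established, so O(inspect_sample).
Premise 4 does not contribute to this derivation.
So O(inspect_sample) follows.

Yes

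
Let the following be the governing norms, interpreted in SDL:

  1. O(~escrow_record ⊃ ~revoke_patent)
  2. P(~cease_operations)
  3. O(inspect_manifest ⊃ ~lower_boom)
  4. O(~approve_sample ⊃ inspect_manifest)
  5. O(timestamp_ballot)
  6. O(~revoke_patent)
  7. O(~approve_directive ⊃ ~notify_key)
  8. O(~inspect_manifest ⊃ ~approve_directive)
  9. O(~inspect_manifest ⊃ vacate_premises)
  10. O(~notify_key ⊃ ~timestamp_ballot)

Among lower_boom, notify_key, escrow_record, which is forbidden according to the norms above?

lower_boom

Premise 5 states O(timestamp_ballot) outright.
Premise 10, O(~notify_key ⊃ ~timestamp_ballot), contraposes to O(timestamp_ballot ⊃ notify_key); with O(timestamp_ballot) we get O(notify_key).
Premise 7, O(~approve_directive ⊃ ~notify_key), contraposes to O(notify_key ⊃ approve_directive); with O(notify_key) we get O(approve_directive).
The contrapositive of premise 8 (O(~inspect_manifest ⊃ ~approve_directive)) is O(approve_directive ⊃ inspect_manifest), and O(approve_directive) is already established, so O(inspect_manifest).
Premise 3 is O(inspect_manifest ⊃ ~lower_boom); since O(inspect_manifest), deontic closure gives O(~lower_boom).
So O(~lower_boom) holds, i.e. lower_boom is forbidden. None of the other listed options is forbidden under the premises.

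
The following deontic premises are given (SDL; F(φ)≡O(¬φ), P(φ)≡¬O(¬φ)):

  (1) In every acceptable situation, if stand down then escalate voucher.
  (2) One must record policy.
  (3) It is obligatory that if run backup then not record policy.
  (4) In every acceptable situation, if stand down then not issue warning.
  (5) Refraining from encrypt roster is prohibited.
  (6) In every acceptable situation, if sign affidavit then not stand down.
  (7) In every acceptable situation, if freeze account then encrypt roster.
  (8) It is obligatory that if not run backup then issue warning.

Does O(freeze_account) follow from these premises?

Premise 7 is O(freeze_account → encrypt_roster); even if O(encrypt_roster) held, inferring O(freeze_account) would be affirming the consequent — invalid.
No other premise forces O(freeze_account). An ideal world satisfying every premise can still have freeze_account false, so O(freeze_account) is not derivable.

No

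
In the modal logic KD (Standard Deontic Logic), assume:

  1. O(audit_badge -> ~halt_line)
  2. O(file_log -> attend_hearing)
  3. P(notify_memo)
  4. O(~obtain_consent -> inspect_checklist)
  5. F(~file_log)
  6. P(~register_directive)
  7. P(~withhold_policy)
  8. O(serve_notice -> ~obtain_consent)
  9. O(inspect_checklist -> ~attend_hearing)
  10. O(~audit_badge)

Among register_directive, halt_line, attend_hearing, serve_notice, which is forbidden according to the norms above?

F(~file_log) at premise 5 means O(file_log).
From O(file_log) and premise 2, O(file_log -> attend_hearing), we obtain O(attend_hearing).
Premise 9, O(inspect_checklist -> ~attend_hearing), contraposes to O(attend_hearing -> ~inspect_checklist); with O(attend_hearing) we get O(~inspect_checklist).
Premise 4 is O(~obtain_consent -> inspect_checklist); contrapositively O(~inspect_checklist -> obtain_consent). Since O(~inspect_checklist) holds, K gives O(obtain_consent).
Premise 8 is O(serve_notice -> ~obtain_consent); contrapositively O(obtain_consent -> ~serve_notice). Since O(obtain_consent) holds, K gives O(~serve_notice).
So O(~serve_notice) holds, i.e. serve_notice is forbidden. None of the other listed options is forbidden under the premises.

serve_notice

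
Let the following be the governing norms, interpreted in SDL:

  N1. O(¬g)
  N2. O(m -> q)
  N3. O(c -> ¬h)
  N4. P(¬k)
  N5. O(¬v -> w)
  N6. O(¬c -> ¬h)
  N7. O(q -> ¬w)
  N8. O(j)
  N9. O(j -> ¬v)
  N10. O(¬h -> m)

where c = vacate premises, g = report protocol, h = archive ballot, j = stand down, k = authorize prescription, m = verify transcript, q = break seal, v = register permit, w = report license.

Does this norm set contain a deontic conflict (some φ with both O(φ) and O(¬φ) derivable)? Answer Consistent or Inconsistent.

By case analysis on ¬c: premise 6 gives O(¬c -> ¬h) and premise 3 gives O(c -> ¬h), so O(¬h) either way.
From O(¬h) and premise 10, O(¬h -> m), we obtain O(m).
From O(m) and premise 2, O(m -> q), we obtain O(q).
Premise 7 is O(q -> ¬w); since O(q), deontic closure gives O(¬w).
The contrapositive of premise 5 (O(¬v -> w)) is O(¬w -> v), and O(¬w) is already established, so O(v).
The contrapositive of premise 9 (O(j -> ¬v)) is O(v -> ¬j), and O(v) is already established, so O(¬j).
However, premise 8 gives O(j).
We now have both O(¬j) and O(j) — j is simultaneously obligatory and forbidden, violating the D-axiom.

Inconsistent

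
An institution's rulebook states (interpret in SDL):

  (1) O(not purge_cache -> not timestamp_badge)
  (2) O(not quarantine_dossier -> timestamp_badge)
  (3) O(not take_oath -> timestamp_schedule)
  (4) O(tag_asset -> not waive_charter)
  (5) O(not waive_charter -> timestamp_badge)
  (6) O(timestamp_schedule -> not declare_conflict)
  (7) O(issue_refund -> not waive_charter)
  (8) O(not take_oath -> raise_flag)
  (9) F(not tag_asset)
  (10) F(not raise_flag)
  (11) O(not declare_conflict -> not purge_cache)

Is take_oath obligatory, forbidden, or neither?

Obligatory

Premise 9, F(not tag_asset), is equivalent to O(tag_asset).
Applying K to premise 4 (O(tag_asset -> not waive_charter)) and O(tag_asset) yields O(not waive_charter).
From O(not waive_charter) and premise 5, O(not waive_charter -> timestamp_badge), we obtain O(timestamp_badge).
Premise 1 is O(not purge_cache -> not timestamp_badge); contrapositively O(timestamp_badge -> purge_cache). Since O(timestamp_badge) holds, K gives O(purge_cache).
Premise 11 is O(not declare_conflict -> not purge_cache); contrapositively O(purge_cache -> declare_conflict). Since O(purge_cache) holds, K gives O(declare_conflict).
Premise 6 is O(timestamp_schedule -> not declare_conflict); contrapositively O(declare_conflict -> not timestamp_schedule). Since O(declare_conflict) holds, K gives O(not timestamp_schedule).
Premise 3 is O(not take_oath -> timestamp_schedule); contrapositively O(not timestamp_schedule -> take_oath). Since O(not timestamp_schedule) holds, K gives O(take_oath).
Premises 2, 7, 8, 10 do not contribute to this derivation.
Hence take_oath is obligatory.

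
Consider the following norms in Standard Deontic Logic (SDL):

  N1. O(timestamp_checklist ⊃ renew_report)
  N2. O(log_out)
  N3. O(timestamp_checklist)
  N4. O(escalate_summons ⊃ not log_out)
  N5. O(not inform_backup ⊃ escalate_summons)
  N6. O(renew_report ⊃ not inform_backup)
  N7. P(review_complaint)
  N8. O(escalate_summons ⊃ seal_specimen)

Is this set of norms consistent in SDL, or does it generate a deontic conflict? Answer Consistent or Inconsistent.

Premise 2 states O(log_out) outright.
The contrapositive of premise 4 (O(escalate_summons ⊃ not log_out)) is O(log_out ⊃ not escalate_summons), and O(log_out) is already established, so O(not escalate_summons).
The contrapositive of premise 5 (O(not inform_backup ⊃ escalate_summons)) is O(not escalate_summons ⊃ inform_backup), and O(not escalate_summons) is already established, so O(inform_backup).
Premise 6, O(renew_report ⊃ not inform_backup), contraposes to O(inform_backup ⊃ not renew_report); with O(inform_backup) we get O(not renew_report).
Premise 1 is O(timestamp_checklist ⊃ renew_report); contrapositively O(not renew_report ⊃ not timestamp_checklist). Since O(not renew_report) holds, K gives O(not timestamp_checklist).
Yet premise 3 states O(timestamp_checklist).
We now have both O(not timestamp_checklist) and O(timestamp_checklist) — timestamp_checklist is simultaneously obligatory and forbidden, violating the D-axiom.

Inconsistent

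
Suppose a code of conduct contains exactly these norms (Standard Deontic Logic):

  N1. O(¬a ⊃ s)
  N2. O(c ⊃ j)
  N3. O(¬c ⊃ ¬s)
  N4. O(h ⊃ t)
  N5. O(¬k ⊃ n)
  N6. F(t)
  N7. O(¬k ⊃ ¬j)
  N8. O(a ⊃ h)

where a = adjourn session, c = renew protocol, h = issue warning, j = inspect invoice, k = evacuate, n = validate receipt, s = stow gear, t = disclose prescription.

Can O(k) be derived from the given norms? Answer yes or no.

F(t) at premise 6 means O(¬t).
Premise 4, O(h ⊃ t), contraposes to O(¬t ⊃ ¬h); with O(¬t) we get O(¬h).
Premise 8 is O(a ⊃ h); contrapositively O(¬h ⊃ ¬a). Since O(¬h) holds, K gives O(¬a).
From O(¬a) and premise 1, O(¬a ⊃ s), we obtain O(s).
Premise 3, O(¬c ⊃ ¬s), contraposes to O(s ⊃ c); with O(s) we get O(c).
From O(c) and premise 2, O(c ⊃ j), we obtain O(j).
Premise 7 is O(¬k ⊃ ¬j); contrapositively O(j ⊃ k). Since O(j) holds, K gives O(k).
Premise 5 does not contribute to this derivation.
So O(k) follows.

Yes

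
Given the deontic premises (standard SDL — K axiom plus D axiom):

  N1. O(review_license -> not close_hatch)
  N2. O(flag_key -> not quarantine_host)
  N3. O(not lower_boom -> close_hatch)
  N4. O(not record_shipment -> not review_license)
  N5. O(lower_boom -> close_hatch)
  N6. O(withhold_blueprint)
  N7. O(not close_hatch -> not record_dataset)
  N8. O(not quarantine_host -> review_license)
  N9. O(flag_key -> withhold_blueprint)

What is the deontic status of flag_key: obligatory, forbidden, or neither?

Premises 5 and 3 are O(lower_boom -> close_hatch) and O(not lower_boom -> close_hatch); every ideal world satisfies lower_boom or not lower_boom, so in either case close_hatch holds — hence O(close_hatch).
Premise 1 is O(review_license -> not close_hatch); contrapositively O(close_hatch -> not review_license). Since O(close_hatch) holds, K gives O(not review_license).
Premise 8, O(not quarantine_host -> review_license), contraposes to O(not review_license -> quarantine_host); with O(not review_license) we get O(quarantine_host).
Premise 2, O(flag_key -> not quarantine_host), contraposes to O(quarantine_host -> not flag_key); with O(quarantine_host) we get O(not flag_key).
Premises 4, 6, 7, 9 do not contribute to this derivation.
Thus O(not flag_key), which is F(flag_key): flag_key is forbidden.

Forbidden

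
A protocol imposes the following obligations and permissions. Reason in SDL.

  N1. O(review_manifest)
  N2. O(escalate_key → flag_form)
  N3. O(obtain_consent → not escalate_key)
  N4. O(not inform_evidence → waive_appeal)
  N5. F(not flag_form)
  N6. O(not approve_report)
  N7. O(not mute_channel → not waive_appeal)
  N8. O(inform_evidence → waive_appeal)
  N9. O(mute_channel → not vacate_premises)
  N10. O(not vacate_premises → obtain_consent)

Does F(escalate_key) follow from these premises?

Yes

Premises 4 and 8 cover both cases: O(not inform_evidence → waive_appeal) and O(inform_evidence → waive_appeal). Since not inform_evidence ∨ inform_evidence is a tautology, O(waive_appeal) follows.
Premise 7, O(not mute_channel → not waive_appeal), contraposes to O(waive_appeal → mute_channel); with O(waive_appeal) we get O(mute_channel).
Premise 9 is O(mute_channel → not vacate_premises); since O(mute_channel), deontic closure gives O(not vacate_premises).
From O(not vacate_premises) and premise 10, O(not vacate_premises → obtain_consent), we obtain O(obtain_consent).
From O(obtain_consent) and premise 3, O(obtain_consent → not escalate_key), we obtain O(not escalate_key).
Premises 1, 2, 5, 6 do not contribute to this derivation.
So O(not escalate_key) holds, i.e. F(escalate_key). The claim follows.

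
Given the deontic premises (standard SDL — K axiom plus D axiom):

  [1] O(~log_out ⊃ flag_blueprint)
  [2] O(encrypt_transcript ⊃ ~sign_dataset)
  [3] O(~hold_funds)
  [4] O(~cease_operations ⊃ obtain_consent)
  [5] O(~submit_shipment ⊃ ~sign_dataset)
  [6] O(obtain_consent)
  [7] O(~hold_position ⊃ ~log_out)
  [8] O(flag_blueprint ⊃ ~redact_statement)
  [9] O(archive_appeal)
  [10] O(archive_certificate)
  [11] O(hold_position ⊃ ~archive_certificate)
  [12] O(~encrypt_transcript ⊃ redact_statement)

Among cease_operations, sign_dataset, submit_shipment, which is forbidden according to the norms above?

Premise 10 states O(archive_certificate) outright.
The contrapositive of premise 11 (O(hold_position ⊃ ~archive_certificate)) is O(archive_certificate ⊃ ~hold_position), and O(archive_certificate) is already established, so O(~hold_position).
With premise 7, O(~hold_position ⊃ ~log_out), the K-axiom yields O(~log_out).
Premise 1 is O(~log_out ⊃ flag_blueprint); since O(~log_out), deontic closure gives O(flag_blueprint).
Applying K to premise 8 (O(flag_blueprint ⊃ ~redact_statement)) and O(flag_blueprint) yields O(~redact_statement).
Premise 12, O(~encrypt_transcript ⊃ redact_statement), contraposes to O(~redact_statement ⊃ encrypt_transcript); with O(~redact_statement) we get O(encrypt_transcript).
From O(encrypt_transcript) and premise 2, O(encrypt_transcript ⊃ ~sign_dataset), we obtain O(~sign_dataset).
So O(~sign_dataset) holds, i.e. sign_dataset is forbidden. None of the other listed options is forbidden under the premises.

sign_dataset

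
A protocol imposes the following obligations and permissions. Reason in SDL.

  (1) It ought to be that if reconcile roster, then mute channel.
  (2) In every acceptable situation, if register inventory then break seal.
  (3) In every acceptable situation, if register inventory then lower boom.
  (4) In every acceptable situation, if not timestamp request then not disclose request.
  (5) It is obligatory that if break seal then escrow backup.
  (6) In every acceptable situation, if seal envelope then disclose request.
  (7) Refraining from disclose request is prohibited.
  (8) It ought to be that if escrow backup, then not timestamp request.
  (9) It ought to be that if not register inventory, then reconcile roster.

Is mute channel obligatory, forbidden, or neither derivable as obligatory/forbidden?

Obligatory

F(¬disclose_request) at premise 7 means O(disclose_request).
Premise 4 is O(¬timestamp_request → ¬disclose_request); contrapositively O(disclose_request → timestamp_request). Since O(disclose_request) holds, K gives O(timestamp_request).
The contrapositive of premise 8 (O(escrow_backup → ¬timestamp_request)) is O(timestamp_request → ¬escrow_backup), and O(timestamp_request) is already established, so O(¬escrow_backup).
Premise 5 is O(break_seal → escrow_backup); contrapositively O(¬escrow_backup → ¬break_seal). Since O(¬escrow_backup) holds, K gives O(¬break_seal).
Premise 2 is O(register_inventory → break_seal); contrapositively O(¬break_seal → ¬register_inventory). Since O(¬break_seal) holds, K gives O(¬register_inventory).
Premise 9 is O(¬register_inventory → reconcile_roster); since O(¬register_inventory), deontic closure gives O(reconcile_roster).
Premise 1 is O(reconcile_roster → mute_channel); since O(reconcile_roster), deontic closure gives O(mute_channel).
Premises 3, 6 do not contribute to this derivation.
Hence mute_channel is obligatory.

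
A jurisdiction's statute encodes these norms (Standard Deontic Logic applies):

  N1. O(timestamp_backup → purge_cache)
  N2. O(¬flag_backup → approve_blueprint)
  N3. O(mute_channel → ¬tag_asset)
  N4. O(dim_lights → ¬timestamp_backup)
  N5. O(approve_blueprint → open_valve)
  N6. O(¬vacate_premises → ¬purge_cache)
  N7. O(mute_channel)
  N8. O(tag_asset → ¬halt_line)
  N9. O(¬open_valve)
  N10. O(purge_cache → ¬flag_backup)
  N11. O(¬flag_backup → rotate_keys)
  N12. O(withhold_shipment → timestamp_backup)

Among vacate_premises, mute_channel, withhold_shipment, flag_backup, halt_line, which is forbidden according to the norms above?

Premise 9 states O(¬open_valve) outright.
Premise 5 is O(approve_blueprint → open_valve); contrapositively O(¬open_valve → ¬approve_blueprint). Since O(¬open_valve) holds, K gives O(¬approve_blueprint).
Premise 2 is O(¬flag_backup → approve_blueprint); contrapositively O(¬approve_blueprint → flag_backup). Since O(¬approve_blueprint) holds, K gives O(flag_backup).
Premise 10 is O(purge_cache → ¬flag_backup); contrapositively O(flag_backup → ¬purge_cache). Since O(flag_backup) holds, K gives O(¬purge_cache).
Premise 1 is O(timestamp_backup → purge_cache); contrapositively O(¬purge_cache → ¬timestamp_backup). Since O(¬purge_cache) holds, K gives O(¬timestamp_backup).
Premise 12, O(withhold_shipment → timestamp_backup), contraposes to O(¬timestamp_backup → ¬withhold_shipment); with O(¬timestamp_backup) we get O(¬withhold_shipment).
So O(¬withhold_shipment) holds, i.e. withhold_shipment is forbidden. None of the other listed options is forbidden under the premises.

withhold_shipment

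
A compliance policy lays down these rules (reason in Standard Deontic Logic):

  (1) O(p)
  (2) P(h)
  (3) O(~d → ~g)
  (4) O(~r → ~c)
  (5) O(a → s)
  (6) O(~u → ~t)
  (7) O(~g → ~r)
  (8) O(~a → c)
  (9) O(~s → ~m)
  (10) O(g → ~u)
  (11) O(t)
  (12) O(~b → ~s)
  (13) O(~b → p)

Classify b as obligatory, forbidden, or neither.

From premise 11 we have O(t).
Premise 6 is O(~u → ~t); contrapositively O(t → u). Since O(t) holds, K gives O(u).
Premise 10, O(g → ~u), contraposes to O(u → ~g); with O(u) we get O(~g).
Premise 7 is O(~g → ~r); since O(~g), deontic closure gives O(~r).
With premise 4, O(~r → ~c), the K-axiom yields O(~c).
The contrapositive of premise 8 (O(~a → c)) is O(~c → a), and O(~c) is already established, so O(a).
With premise 5, O(a → s), the K-axiom yields O(s).
Premise 12 is O(~b → ~s); contrapositively O(s → b). Since O(s) holds, K gives O(b).
Premises 1, 2, 3, 9, 13 do not contribute to this derivation.
Hence b is obligatory.

Obligatory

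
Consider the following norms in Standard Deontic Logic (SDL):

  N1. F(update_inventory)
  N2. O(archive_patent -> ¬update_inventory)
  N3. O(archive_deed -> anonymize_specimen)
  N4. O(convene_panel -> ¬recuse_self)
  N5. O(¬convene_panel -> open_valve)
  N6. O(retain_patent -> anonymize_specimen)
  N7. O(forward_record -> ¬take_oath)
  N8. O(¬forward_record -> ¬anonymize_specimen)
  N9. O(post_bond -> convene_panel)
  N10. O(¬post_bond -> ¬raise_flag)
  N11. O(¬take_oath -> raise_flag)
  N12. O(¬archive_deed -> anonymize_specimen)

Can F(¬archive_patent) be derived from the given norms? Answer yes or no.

No

Premise 2 is O(archive_patent -> ¬update_inventory); even if O(¬update_inventory) held, inferring O(archive_patent) would be affirming the consequent — invalid.
No other premise forces O(archive_patent). An ideal world satisfying every premise can still have ¬archive_patent true, so F(¬archive_patent) is not derivable.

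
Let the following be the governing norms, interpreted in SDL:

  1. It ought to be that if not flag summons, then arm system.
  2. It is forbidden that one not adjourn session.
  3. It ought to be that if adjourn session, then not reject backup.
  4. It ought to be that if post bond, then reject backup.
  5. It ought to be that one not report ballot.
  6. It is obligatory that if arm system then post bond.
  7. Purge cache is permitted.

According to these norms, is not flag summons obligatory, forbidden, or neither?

Premise 2, F(¬adjourn_session), is equivalent to O(adjourn_session).
From O(adjourn_session) and premise 3, O(adjourn_session → ¬reject_backup), we obtain O(¬reject_backup).
Premise 4 is O(post_bond → reject_backup); contrapositively O(¬reject_backup → ¬post_bond). Since O(¬reject_backup) holds, K gives O(¬post_bond).
Premise 6 is O(arm_system → post_bond); contrapositively O(¬post_bond → ¬arm_system). Since O(¬post_bond) holds, K gives O(¬arm_system).
The contrapositive of premise 1 (O(¬flag_summons → arm_system)) is O(¬arm_system → flag_summons), and O(¬arm_system) is already established, so O(flag_summons).
Premises 5, 7 do not contribute to this derivation.
Thus O(flag_summons), which is F(¬flag_summons): ¬flag_summons is forbidden.

Forbidden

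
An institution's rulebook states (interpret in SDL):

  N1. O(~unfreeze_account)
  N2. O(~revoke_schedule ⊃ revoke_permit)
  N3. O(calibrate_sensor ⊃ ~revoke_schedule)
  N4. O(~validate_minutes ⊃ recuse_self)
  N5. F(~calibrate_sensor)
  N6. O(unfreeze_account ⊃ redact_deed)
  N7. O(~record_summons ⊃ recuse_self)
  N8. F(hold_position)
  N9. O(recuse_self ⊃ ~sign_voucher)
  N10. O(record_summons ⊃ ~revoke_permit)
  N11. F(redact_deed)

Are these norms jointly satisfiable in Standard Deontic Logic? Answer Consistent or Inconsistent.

Premise 6 is O(unfreeze_account ⊃ redact_deed), but O(unfreeze_account) is not derivable from the premises, so it does not yield O(redact_deed).
So O(redact_deed) is not derivable, and the apparent clash with O(~redact_deed) does not arise.
A world satisfying every obligation exists (e.g. calibrate_sensor=true, hold_position=false, record_summons=false, recuse_self=true, redact_deed=false, revoke_permit=true, revoke_schedule=false, sign_voucher=false, unfreeze_account=false, validate_minutes=false); no atom is both obligatory and forbidden, so the set is consistent.

Consistent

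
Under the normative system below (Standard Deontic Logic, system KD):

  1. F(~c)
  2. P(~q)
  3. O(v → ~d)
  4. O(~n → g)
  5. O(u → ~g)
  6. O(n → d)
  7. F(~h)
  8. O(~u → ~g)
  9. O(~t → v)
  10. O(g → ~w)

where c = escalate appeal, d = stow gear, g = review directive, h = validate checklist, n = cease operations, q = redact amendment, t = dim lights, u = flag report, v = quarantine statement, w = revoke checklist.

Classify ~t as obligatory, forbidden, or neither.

By case analysis on u: premise 5 gives O(u → ~g) and premise 8 gives O(~u → ~g), so O(~g) either way.
The contrapositive of premise 4 (O(~n → g)) is O(~g → n), and O(~g) is already established, so O(n).
Premise 6 is O(n → d); since O(n), deontic closure gives O(d).
Premise 3, O(v → ~d), contraposes to O(d → ~v); with O(d) we get O(~v).
Premise 9 is O(~t → v); contrapositively O(~v → t). Since O(~v) holds, K gives O(t).
Premises 1, 2, 7, 10 do not contribute to this derivation.
Thus O(t), which is F(~t): ~t is forbidden.

Forbidden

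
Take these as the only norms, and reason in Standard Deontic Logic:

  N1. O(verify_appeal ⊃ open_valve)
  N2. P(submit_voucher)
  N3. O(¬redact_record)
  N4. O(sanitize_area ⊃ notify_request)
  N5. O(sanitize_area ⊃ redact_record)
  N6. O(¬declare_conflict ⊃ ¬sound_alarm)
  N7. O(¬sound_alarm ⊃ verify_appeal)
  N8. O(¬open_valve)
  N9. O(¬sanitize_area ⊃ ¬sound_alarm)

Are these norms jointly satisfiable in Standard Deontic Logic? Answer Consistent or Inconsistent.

Inconsistent

Premise 3 gives O(¬redact_record).
The contrapositive of premise 5 (O(sanitize_area ⊃ redact_record)) is O(¬redact_record ⊃ ¬sanitize_area), and O(¬redact_record) is already established, so O(¬sanitize_area).
With premise 9, O(¬sanitize_area ⊃ ¬sound_alarm), the K-axiom yields O(¬sound_alarm).
Applying K to premise 7 (O(¬sound_alarm ⊃ verify_appeal)) and O(¬sound_alarm) yields O(verify_appeal).
From O(verify_appeal) and premise 1, O(verify_appeal ⊃ open_valve), we obtain O(open_valve).
Yet premise 8 states O(¬open_valve).
We now have both O(open_valve) and O(¬open_valve) — open_valve is simultaneously obligatory and forbidden, violating the D-axiom.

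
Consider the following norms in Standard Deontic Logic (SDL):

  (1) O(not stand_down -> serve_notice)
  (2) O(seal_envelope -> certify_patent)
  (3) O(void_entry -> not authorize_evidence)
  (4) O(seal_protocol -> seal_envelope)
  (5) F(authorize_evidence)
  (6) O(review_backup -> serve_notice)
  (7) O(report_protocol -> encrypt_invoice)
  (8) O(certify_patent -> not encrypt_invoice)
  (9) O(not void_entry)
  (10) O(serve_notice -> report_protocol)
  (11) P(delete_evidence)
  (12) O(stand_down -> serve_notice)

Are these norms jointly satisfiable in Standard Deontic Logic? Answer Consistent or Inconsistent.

Consistent

Premise 3 is O(void_entry -> not authorize_evidence); even if O(not authorize_evidence) held, inferring O(void_entry) would be affirming the consequent — invalid.
So O(void_entry) is not derivable, and the apparent clash with O(not void_entry) does not arise.
A world satisfying every obligation exists (e.g. authorize_evidence=false, certify_patent=false, delete_evidence=false, encrypt_invoice=true, report_protocol=true, review_backup=false, seal_envelope=false, seal_protocol=false, serve_notice=true, stand_down=false, void_entry=false); no atom is both obligatory and forbidden, so the set is consistent.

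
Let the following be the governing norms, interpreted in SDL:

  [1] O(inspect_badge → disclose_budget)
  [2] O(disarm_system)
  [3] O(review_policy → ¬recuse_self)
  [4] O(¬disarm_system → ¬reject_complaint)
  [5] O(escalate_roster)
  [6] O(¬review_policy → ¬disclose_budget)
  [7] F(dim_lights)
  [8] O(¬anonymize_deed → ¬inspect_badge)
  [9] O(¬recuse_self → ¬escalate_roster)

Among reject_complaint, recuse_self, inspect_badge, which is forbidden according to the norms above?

Premise 5 gives O(escalate_roster).
Premise 9, O(¬recuse_self → ¬escalate_roster), contraposes to O(escalate_roster → recuse_self); with O(escalate_roster) we get O(recuse_self).
Premise 3 is O(review_policy → ¬recuse_self); contrapositively O(recuse_self → ¬review_policy). Since O(recuse_self) holds, K gives O(¬review_policy).
Premise 6 is O(¬review_policy → ¬disclose_budget); since O(¬review_policy), deontic closure gives O(¬disclose_budget).
Premise 1, O(inspect_badge → disclose_budget), contraposes to O(¬disclose_budget → ¬inspect_badge); with O(¬disclose_budget) we get O(¬inspect_badge).
So O(¬inspect_badge) holds, i.e. inspect_badge is forbidden. None of the other listed options is forbidden under the premises.

inspect_badge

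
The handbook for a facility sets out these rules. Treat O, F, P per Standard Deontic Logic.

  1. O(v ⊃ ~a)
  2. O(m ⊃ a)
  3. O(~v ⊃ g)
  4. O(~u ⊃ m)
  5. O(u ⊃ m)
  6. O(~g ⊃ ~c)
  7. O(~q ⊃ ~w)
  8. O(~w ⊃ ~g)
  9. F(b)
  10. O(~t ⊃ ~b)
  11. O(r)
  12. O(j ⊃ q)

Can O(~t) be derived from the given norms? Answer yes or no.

No

Premise 10 is O(~t ⊃ ~b); even if O(~b) held, inferring O(~t) would be affirming the consequent — invalid.
No other premise forces O(~t). An ideal world satisfying every premise can still have ~t false, so O(~t) is not derivable.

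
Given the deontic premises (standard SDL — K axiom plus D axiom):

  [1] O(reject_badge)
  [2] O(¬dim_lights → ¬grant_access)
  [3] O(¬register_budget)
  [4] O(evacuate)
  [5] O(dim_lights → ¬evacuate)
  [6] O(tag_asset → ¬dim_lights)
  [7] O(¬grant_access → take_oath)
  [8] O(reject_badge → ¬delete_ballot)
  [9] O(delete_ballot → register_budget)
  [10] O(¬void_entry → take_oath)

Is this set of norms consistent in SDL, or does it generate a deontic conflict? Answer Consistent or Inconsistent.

Premise 9 is O(delete_ballot → register_budget), but O(delete_ballot) is not derivable from the premises, so it does not yield O(register_budget).
So O(register_budget) is not derivable, and the apparent clash with O(¬register_budget) does not arise.
A world satisfying every obligation exists (e.g. delete_ballot=false, dim_lights=false, evacuate=true, grant_access=false, register_budget=false, reject_badge=true, tag_asset=false, take_oath=true, void_entry=false); no atom is both obligatory and forbidden, so the set is consistent.

Consistent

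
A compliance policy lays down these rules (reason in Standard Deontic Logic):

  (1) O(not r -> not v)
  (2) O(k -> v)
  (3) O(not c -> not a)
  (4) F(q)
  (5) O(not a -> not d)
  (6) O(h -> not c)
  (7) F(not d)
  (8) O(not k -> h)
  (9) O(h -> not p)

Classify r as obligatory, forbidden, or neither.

Premise 7, F(not d), is equivalent to O(d).
Premise 5 is O(not a -> not d); contrapositively O(d -> a). Since O(d) holds, K gives O(a).
Premise 3 is O(not c -> not a); contrapositively O(a -> c). Since O(a) holds, K gives O(c).
Premise 6, O(h -> not c), contraposes to O(c -> not h); with O(c) we get O(not h).
The contrapositive of premise 8 (O(not k -> h)) is O(not h -> k), and O(not h) is already established, so O(k).
Premise 2 is O(k -> v); since O(k), deontic closure gives O(v).
Premise 1 is O(not r -> not v); contrapositively O(v -> r). Since O(v) holds, K gives O(r).
Premises 4, 9 do not contribute to this derivation.
Hence r is obligatory.

Obligatory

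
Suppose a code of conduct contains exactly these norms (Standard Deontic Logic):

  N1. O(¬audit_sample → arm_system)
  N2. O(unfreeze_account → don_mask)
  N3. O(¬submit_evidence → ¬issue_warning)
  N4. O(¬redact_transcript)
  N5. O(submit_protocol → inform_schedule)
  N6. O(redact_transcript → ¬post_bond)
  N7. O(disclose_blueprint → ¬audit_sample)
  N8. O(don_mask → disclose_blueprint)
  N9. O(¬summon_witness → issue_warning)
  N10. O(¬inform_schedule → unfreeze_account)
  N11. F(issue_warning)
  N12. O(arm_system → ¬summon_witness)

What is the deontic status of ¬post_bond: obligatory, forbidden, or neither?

Neither

Premise 6 is O(redact_transcript → ¬post_bond), but O(redact_transcript) is not derivable from the premises, so it does not yield O(¬post_bond).
No premise or chain of K-axiom applications forces O(¬post_bond), and none forces O(post_bond). So ¬post_bond is neither obligatory nor forbidden under these norms.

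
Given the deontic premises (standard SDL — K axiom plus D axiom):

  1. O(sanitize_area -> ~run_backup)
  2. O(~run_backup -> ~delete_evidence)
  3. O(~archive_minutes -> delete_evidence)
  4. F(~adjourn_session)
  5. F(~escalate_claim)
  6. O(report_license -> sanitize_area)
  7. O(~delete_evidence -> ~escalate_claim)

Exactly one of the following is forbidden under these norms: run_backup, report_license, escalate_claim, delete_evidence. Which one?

F(~escalate_claim) at premise 5 means O(escalate_claim).
The contrapositive of premise 7 (O(~delete_evidence -> ~escalate_claim)) is O(escalate_claim -> delete_evidence), and O(escalate_claim) is already established, so O(delete_evidence).
Premise 2 is O(~run_backup -> ~delete_evidence); contrapositively O(delete_evidence -> run_backup). Since O(delete_evidence) holds, K gives O(run_backup).
The contrapositive of premise 1 (O(sanitize_area -> ~run_backup)) is O(run_backup -> ~sanitize_area), and O(run_backup) is already established, so O(~sanitize_area).
Premise 6 is O(report_license -> sanitize_area); contrapositively O(~sanitize_area -> ~report_license). Since O(~sanitize_area) holds, K gives O(~report_license).
So O(~report_license) holds, i.e. report_license is forbidden. None of the other listed options is forbidden under the premises.

report_license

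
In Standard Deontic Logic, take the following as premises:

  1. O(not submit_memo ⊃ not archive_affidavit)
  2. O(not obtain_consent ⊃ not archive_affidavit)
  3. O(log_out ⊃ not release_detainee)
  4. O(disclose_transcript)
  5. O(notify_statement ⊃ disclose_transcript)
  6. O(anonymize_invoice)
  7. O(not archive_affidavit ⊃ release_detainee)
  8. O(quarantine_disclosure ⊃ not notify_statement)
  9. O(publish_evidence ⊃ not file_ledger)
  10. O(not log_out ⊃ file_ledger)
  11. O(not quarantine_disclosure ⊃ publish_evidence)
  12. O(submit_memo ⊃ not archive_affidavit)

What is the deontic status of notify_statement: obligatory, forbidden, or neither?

Forbidden

By case analysis on not submit_memo: premise 1 gives O(not submit_memo ⊃ not archive_affidavit) and premise 12 gives O(submit_memo ⊃ not archive_affidavit), so O(not archive_affidavit) either way.
From O(not archive_affidavit) and premise 7, O(not archive_affidavit ⊃ release_detainee), we obtain O(release_detainee).
Premise 3, O(log_out ⊃ not release_detainee), contraposes to O(release_detainee ⊃ not log_out); with O(release_detainee) we get O(not log_out).
With premise 10, O(not log_out ⊃ file_ledger), the K-axiom yields O(file_ledger).
Premise 9, O(publish_evidence ⊃ not file_ledger), contraposes to O(file_ledger ⊃ not publish_evidence); with O(file_ledger) we get O(not publish_evidence).
Premise 11, O(not quarantine_disclosure ⊃ publish_evidence), contraposes to O(not publish_evidence ⊃ quarantine_disclosure); with O(not publish_evidence) we get O(quarantine_disclosure).
From O(quarantine_disclosure) and premise 8, O(quarantine_disclosure ⊃ not notify_statement), we obtain O(not notify_statement).
Premises 2, 4, 5, 6 do not contribute to this derivation.
Thus O(not notify_statement), which is F(notify_statement): notify_statement is forbidden.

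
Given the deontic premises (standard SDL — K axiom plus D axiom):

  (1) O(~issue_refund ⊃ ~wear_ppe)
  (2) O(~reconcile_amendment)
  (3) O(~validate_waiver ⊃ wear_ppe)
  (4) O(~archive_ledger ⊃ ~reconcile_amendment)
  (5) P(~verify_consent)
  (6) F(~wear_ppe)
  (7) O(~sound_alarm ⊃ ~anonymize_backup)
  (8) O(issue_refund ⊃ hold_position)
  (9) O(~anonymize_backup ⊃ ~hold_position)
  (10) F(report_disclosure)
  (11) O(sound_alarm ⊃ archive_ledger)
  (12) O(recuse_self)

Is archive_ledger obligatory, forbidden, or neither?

Obligatory

F(~wear_ppe) at premise 6 means O(wear_ppe).
Premise 1, O(~issue_refund ⊃ ~wear_ppe), contraposes to O(wear_ppe ⊃ issue_refund); with O(wear_ppe) we get O(issue_refund).
Applying K to premise 8 (O(issue_refund ⊃ hold_position)) and O(issue_refund) yields O(hold_position).
Premise 9 is O(~anonymize_backup ⊃ ~hold_position); contrapositively O(hold_position ⊃ anonymize_backup). Since O(hold_position) holds, K gives O(anonymize_backup).
Premise 7, O(~sound_alarm ⊃ ~anonymize_backup), contraposes to O(anonymize_backup ⊃ sound_alarm); with O(anonymize_backup) we get O(sound_alarm).
With premise 11, O(sound_alarm ⊃ archive_ledger), the K-axiom yields O(archive_ledger).
Premises 2, 3, 4, 5, 10, 12 do not contribute to this derivation.
Hence archive_ledger is obligatory.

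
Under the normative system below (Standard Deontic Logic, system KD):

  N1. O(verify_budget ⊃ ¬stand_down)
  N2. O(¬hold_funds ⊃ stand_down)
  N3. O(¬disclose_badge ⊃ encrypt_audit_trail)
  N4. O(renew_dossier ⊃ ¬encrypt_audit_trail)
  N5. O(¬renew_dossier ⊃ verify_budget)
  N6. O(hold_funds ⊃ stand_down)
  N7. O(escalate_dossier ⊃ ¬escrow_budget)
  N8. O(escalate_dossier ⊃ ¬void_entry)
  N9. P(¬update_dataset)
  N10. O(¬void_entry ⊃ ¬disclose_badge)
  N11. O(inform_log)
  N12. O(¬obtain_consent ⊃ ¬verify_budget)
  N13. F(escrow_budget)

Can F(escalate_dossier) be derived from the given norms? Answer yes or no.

Yes

By case analysis on hold_funds: premise 6 gives O(hold_funds ⊃ stand_down) and premise 2 gives O(¬hold_funds ⊃ stand_down), so O(stand_down) either way.
The contrapositive of premise 1 (O(verify_budget ⊃ ¬stand_down)) is O(stand_down ⊃ ¬verify_budget), and O(stand_down) is already established, so O(¬verify_budget).
Premise 5, O(¬renew_dossier ⊃ verify_budget), contraposes to O(¬verify_budget ⊃ renew_dossier); with O(¬verify_budget) we get O(renew_dossier).
From O(renew_dossier) and premise 4, O(renew_dossier ⊃ ¬encrypt_audit_trail), we obtain O(¬encrypt_audit_trail).
The contrapositive of premise 3 (O(¬disclose_badge ⊃ encrypt_audit_trail)) is O(¬encrypt_audit_trail ⊃ disclose_badge), and O(¬encrypt_audit_trail) is already established, so O(disclose_badge).
The contrapositive of premise 10 (O(¬void_entry ⊃ ¬disclose_badge)) is O(disclose_badge ⊃ void_entry), and O(disclose_badge) is already established, so O(void_entry).
Premise 8 is O(escalate_dossier ⊃ ¬void_entry); contrapositively O(void_entry ⊃ ¬escalate_dossier). Since O(void_entry) holds, K gives O(¬escalate_dossier).
Premises 7, 9, 11, 12, 13 do not contribute to this derivation.
So O(¬escalate_dossier) holds, i.e. F(escalate_dossier). The claim follows.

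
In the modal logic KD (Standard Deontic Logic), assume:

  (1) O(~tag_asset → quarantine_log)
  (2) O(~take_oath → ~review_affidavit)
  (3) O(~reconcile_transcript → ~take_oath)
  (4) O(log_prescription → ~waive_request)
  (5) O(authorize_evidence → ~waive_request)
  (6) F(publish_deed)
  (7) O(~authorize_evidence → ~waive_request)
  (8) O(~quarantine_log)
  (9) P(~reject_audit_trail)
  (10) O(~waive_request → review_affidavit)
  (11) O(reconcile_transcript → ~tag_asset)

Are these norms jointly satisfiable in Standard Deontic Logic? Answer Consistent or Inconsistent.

Premises 5 and 7 cover both cases: O(authorize_evidence → ~waive_request) and O(~authorize_evidence → ~waive_request). Since authorize_evidence ∨ ~authorize_evidence is a tautology, O(~waive_request) follows.
Premise 10 is O(~waive_request → review_affidavit); since O(~waive_request), deontic closure gives O(review_affidavit).
The contrapositive of premise 2 (O(~take_oath → ~review_affidavit)) is O(review_affidavit → take_oath), and O(review_affidavit) is already established, so O(take_oath).
Premise 3 is O(~reconcile_transcript → ~take_oath); contrapositively O(take_oath → reconcile_transcript). Since O(take_oath) holds, K gives O(reconcile_transcript).
Premise 11 is O(reconcile_transcript → ~tag_asset); since O(reconcile_transcript), deontic closure gives O(~tag_asset).
Applying K to premise 1 (O(~tag_asset → quarantine_log)) and O(~tag_asset) yields O(quarantine_log).
But premise 8 directly asserts O(~quarantine_log).
We now have both O(quarantine_log) and O(~quarantine_log) — quarantine_log is simultaneously obligatory and forbidden, violating the D-axiom.

Inconsistent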